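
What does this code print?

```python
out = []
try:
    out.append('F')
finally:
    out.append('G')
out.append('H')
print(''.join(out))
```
FGH

try/finally without except, no exception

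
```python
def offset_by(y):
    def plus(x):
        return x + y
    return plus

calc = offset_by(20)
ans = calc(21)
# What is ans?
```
41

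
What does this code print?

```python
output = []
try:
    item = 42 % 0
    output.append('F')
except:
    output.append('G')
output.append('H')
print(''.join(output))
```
GH

Exception raised in try, caught by bare except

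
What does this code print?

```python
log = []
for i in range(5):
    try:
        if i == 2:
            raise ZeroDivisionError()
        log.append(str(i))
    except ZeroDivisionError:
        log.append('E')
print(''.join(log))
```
01E34

Exception on i=2 caught, loop continues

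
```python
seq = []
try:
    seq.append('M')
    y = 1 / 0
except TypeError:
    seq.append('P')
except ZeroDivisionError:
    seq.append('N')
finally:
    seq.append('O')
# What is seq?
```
['M', 'N', 'O']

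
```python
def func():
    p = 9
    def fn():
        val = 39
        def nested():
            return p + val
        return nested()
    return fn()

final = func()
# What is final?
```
48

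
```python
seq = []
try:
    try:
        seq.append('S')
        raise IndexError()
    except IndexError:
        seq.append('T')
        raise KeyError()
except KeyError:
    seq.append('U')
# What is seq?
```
['S', 'T', 'U']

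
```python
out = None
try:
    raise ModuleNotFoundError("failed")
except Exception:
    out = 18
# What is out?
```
18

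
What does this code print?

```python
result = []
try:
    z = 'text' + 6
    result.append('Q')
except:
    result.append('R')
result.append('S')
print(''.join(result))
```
RS

Exception raised in try, caught by bare except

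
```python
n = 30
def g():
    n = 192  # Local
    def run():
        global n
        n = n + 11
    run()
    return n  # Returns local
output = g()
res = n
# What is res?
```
41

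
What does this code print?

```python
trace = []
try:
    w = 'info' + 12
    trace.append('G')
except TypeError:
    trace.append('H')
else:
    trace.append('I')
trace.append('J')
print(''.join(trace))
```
HJ

else block skipped when exception is caught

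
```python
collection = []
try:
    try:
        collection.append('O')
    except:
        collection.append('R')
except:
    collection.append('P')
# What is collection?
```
['O']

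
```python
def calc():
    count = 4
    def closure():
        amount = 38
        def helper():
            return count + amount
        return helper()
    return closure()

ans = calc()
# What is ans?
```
42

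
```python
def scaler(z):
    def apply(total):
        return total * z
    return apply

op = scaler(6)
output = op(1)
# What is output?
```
6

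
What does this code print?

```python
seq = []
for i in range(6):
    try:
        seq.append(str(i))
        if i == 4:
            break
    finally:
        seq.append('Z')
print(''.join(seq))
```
0Z1Z2Z3Z4Z

finally runs even when breaking out of loop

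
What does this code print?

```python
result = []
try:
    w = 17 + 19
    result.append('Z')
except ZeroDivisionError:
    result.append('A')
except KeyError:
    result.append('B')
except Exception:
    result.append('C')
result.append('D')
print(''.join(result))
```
ZD

No exception, try block completes normally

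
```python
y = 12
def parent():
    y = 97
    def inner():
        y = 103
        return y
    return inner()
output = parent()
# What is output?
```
103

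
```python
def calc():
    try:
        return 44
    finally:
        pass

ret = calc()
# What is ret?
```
44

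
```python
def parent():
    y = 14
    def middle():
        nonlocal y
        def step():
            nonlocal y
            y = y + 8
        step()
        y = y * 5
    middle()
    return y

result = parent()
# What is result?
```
110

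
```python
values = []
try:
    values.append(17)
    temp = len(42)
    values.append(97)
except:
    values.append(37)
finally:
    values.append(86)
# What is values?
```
[17, 37, 86]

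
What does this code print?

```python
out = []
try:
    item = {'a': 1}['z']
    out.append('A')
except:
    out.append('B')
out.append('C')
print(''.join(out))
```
BC

Exception raised in try, caught by bare except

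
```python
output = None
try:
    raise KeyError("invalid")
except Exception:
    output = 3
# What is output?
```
3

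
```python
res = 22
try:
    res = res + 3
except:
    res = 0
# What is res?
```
25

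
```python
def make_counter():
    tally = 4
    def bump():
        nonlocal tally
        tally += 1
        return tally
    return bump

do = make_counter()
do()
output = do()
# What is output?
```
6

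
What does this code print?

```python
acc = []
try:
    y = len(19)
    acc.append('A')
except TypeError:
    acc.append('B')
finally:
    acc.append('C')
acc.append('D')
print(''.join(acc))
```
BCD

finally always runs, even after exception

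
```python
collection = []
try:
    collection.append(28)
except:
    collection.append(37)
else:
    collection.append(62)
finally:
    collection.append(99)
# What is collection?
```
[28, 62, 99]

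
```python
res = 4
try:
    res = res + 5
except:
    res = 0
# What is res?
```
9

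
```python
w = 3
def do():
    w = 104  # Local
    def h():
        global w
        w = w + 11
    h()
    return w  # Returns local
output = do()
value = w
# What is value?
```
14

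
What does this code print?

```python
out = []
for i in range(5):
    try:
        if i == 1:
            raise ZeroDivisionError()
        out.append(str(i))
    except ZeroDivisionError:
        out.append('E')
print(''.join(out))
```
0E234

Exception on i=1 caught, loop continues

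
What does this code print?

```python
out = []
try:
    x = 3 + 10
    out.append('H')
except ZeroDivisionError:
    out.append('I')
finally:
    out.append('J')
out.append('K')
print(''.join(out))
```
HJK

finally runs after normal execution too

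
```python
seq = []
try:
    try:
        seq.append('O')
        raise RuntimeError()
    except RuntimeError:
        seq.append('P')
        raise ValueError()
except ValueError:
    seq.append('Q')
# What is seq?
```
['O', 'P', 'Q']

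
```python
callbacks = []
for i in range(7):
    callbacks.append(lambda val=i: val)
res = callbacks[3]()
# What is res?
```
3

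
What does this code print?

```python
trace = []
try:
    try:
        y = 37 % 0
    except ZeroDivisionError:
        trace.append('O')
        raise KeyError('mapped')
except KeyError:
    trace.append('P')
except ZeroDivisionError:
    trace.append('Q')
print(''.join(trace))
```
OP

New KeyError raised, caught by outer KeyError handler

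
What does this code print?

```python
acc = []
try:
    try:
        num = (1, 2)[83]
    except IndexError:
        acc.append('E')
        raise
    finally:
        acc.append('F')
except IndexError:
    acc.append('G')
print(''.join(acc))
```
EFG

finally runs before re-raised exception propagates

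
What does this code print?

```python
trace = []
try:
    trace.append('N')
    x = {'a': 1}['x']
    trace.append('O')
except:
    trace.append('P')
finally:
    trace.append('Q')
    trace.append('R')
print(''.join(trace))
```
NPQR

Code before exception runs, then except, then all of finally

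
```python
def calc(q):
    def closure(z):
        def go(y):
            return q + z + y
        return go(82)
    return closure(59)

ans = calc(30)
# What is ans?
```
171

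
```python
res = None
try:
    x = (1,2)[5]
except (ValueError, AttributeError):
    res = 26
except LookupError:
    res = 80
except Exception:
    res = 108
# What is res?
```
80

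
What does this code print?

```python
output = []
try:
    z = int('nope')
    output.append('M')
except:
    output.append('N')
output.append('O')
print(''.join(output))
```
NO

Exception raised in try, caught by bare except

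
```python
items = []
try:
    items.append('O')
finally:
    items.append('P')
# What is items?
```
['O', 'P']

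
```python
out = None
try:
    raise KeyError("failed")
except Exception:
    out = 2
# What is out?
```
2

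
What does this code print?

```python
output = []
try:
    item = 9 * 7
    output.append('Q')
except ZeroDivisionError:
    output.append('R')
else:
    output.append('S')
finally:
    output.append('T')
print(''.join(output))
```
QST

else runs before finally when no exception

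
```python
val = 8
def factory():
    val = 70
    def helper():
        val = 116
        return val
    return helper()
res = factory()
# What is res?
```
116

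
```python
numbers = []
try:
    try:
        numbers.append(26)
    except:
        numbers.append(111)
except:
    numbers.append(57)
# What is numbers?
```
[26]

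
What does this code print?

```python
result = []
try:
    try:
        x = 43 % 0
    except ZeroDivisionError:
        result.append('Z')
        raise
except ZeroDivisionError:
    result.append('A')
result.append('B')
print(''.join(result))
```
ZAB

raise without argument re-raises current exception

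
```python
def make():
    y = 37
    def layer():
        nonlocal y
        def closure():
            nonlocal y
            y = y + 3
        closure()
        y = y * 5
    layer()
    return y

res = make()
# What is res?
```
200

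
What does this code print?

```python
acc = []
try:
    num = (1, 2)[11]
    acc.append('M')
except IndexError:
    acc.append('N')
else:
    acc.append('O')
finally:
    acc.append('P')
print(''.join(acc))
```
NP

Exception: except runs, else skipped, finally runs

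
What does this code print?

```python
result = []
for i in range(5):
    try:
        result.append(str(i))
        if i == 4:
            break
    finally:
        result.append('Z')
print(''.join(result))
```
0Z1Z2Z3Z4Z

finally runs even when breaking out of loop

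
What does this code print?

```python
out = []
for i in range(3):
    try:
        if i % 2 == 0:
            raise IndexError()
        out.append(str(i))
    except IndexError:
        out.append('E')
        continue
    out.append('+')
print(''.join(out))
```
E1+E

continue in except skips rest of loop body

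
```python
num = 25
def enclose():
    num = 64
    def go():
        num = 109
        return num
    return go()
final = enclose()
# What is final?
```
109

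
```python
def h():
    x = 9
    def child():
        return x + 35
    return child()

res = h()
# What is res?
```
44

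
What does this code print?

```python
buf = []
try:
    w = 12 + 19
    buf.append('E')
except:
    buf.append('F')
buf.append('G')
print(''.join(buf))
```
EG

No exception, try block completes normally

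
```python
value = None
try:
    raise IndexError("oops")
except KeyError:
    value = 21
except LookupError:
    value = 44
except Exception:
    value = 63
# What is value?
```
44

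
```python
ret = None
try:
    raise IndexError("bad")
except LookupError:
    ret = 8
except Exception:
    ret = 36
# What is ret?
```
8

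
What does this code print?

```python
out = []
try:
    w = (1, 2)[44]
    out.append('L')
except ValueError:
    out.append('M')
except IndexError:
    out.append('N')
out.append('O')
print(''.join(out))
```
NO

IndexError is caught by its specific handler, not ValueError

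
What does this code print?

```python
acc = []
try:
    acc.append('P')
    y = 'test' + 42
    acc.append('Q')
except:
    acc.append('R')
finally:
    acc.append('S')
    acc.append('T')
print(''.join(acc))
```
PRST

Code before exception runs, then except, then all of finally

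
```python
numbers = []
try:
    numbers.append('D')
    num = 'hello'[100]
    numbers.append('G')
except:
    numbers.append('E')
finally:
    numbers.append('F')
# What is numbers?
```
['D', 'E', 'F']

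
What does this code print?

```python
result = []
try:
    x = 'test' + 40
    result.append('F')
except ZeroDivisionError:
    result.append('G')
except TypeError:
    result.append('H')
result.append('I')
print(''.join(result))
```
HI

TypeError is caught by its specific handler, not ZeroDivisionError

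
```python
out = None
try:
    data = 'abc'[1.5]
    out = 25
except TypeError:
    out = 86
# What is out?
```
86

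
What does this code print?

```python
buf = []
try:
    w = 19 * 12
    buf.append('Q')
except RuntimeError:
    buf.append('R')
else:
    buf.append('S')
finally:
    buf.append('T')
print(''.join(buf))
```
QST

else runs before finally when no exception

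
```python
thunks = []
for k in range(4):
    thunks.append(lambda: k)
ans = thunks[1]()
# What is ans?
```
3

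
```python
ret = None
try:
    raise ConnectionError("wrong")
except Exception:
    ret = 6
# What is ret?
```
6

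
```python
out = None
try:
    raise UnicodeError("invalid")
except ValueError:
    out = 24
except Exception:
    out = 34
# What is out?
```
24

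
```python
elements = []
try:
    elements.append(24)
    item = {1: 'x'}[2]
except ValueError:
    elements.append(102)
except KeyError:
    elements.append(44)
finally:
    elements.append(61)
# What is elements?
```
[24, 44, 61]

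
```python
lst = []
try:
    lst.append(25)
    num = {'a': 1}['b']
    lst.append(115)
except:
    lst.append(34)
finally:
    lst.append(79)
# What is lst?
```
[25, 34, 79]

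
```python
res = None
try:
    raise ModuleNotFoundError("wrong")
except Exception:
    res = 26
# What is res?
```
26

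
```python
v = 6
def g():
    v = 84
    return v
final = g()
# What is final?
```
84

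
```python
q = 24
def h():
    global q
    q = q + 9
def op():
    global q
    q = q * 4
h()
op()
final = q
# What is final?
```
132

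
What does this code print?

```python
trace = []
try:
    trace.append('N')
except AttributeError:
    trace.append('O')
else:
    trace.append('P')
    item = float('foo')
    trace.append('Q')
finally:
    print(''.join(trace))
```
NP

Try succeeds, else appends 'P', ValueError in else is uncaught, finally prints before exception propagates ('Q' never appended)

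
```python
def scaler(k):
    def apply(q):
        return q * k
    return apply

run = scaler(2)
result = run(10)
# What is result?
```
20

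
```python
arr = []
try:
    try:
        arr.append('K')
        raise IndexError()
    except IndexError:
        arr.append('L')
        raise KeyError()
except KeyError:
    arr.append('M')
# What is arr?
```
['K', 'L', 'M']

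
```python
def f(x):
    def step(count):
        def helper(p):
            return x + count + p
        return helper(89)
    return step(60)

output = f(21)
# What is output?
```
170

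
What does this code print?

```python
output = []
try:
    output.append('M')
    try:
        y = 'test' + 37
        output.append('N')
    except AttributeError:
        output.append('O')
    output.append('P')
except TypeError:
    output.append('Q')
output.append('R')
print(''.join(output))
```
MQR

Inner handler doesn't match, propagates to outer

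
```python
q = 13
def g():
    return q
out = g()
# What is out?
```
13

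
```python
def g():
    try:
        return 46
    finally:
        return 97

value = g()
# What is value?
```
97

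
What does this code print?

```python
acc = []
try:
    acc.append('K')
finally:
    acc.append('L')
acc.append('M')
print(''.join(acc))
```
KLM

try/finally without except, no exception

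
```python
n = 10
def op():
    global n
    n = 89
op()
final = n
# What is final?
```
89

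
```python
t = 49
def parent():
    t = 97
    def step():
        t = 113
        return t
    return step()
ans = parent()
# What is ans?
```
113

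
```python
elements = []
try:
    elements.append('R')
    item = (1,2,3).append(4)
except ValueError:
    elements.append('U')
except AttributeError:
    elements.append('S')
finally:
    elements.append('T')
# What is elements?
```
['R', 'S', 'T']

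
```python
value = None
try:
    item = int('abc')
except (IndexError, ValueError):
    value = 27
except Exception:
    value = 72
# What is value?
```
27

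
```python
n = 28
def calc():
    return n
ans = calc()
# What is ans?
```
28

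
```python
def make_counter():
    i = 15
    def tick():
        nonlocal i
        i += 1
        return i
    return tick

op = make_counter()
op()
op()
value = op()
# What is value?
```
18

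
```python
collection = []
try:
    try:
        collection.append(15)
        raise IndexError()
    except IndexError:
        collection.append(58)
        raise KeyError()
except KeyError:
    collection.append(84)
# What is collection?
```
[15, 58, 84]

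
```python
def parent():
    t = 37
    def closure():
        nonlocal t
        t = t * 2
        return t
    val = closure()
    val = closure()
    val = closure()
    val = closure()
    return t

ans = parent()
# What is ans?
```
592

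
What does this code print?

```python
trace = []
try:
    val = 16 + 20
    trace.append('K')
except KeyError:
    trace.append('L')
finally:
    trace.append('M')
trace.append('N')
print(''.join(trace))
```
KMN

finally runs after normal execution too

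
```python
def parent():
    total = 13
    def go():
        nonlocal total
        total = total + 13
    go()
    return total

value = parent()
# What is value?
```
26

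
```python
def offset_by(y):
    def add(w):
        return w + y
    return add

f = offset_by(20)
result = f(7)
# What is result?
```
27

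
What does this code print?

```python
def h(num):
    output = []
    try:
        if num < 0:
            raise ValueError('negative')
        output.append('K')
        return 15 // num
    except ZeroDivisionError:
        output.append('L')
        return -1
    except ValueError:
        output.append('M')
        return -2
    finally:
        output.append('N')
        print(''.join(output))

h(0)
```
KLN

num=0 causes ZeroDivisionError, caught, finally prints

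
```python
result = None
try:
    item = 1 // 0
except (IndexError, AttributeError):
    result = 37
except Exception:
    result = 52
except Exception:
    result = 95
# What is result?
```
52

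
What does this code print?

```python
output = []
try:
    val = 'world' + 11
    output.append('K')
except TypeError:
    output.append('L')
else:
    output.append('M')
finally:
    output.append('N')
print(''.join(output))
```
LN

Exception: except runs, else skipped, finally runs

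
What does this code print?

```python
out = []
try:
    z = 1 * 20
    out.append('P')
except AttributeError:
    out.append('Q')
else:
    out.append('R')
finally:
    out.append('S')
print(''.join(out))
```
PRS

else runs before finally when no exception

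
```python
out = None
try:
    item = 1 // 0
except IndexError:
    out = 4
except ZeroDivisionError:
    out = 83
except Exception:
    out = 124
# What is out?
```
83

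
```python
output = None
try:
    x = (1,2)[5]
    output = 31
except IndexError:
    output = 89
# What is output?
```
89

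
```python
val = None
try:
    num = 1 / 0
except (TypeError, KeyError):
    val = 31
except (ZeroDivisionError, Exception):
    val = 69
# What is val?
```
69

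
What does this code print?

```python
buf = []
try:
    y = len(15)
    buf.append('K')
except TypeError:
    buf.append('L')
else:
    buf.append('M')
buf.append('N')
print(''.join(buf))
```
LN

else block skipped when exception is caught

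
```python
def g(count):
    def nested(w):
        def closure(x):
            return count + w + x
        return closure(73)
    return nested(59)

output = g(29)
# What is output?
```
161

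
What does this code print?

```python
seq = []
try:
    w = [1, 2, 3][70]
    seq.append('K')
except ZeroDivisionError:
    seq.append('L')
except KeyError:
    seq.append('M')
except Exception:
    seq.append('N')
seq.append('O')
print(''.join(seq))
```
NO

IndexError not specifically caught, falls to Exception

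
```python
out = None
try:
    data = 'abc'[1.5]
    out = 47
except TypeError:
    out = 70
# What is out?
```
70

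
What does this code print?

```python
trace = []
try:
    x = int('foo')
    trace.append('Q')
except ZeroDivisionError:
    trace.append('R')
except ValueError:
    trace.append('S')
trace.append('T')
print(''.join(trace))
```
ST

ValueError is caught by its specific handler, not ZeroDivisionError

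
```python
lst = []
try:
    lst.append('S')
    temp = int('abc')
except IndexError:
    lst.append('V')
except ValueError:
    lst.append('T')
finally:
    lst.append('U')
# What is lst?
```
['S', 'T', 'U']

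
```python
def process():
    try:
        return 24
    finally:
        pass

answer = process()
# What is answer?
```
24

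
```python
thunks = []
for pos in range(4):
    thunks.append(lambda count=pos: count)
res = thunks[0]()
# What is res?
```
0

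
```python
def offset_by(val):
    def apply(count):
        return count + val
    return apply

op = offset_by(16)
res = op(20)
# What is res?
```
36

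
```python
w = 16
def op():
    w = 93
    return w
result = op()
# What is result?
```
93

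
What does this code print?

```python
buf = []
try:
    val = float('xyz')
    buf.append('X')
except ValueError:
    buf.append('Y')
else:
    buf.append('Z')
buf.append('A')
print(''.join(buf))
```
YA

else block skipped when exception is caught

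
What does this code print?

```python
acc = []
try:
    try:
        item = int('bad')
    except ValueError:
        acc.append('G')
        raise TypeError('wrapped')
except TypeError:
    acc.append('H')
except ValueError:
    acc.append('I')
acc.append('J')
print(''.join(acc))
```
GHJ

TypeError raised and caught, original ValueError not re-raised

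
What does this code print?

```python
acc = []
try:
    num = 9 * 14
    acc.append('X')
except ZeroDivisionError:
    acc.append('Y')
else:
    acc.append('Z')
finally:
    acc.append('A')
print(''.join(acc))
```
XZA

else runs before finally when no exception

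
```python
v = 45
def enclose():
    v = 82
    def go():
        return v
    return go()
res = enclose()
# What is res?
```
82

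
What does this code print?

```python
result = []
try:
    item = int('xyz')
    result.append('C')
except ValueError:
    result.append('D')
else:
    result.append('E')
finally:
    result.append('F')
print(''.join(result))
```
DF

Exception: except runs, else skipped, finally runs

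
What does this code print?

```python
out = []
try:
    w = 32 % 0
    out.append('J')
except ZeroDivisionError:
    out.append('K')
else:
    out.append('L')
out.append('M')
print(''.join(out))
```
KM

else block skipped when exception is caught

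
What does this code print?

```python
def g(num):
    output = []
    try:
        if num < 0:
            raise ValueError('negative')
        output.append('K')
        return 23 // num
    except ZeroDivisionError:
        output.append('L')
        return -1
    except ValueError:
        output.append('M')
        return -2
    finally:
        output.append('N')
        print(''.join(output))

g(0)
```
KLN

num=0 causes ZeroDivisionError, caught, finally prints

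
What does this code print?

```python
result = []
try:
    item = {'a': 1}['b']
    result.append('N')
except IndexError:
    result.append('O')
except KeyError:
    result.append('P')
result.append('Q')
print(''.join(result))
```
PQ

KeyError is caught by its specific handler, not IndexError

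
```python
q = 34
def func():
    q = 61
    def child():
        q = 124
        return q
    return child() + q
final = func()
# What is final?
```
185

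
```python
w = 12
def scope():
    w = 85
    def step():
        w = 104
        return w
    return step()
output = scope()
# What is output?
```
104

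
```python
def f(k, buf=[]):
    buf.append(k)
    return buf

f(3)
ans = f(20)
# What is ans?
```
[3, 20]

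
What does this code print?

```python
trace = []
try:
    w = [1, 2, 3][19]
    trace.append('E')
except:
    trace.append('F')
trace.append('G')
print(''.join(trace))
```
FG

Exception raised in try, caught by bare except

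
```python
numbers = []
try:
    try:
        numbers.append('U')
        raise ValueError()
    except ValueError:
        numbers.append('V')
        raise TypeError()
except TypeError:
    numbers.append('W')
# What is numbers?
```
['U', 'V', 'W']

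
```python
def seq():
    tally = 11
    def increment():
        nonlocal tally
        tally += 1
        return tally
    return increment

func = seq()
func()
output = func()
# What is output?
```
13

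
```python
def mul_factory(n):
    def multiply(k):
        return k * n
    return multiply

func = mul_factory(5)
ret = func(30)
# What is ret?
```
150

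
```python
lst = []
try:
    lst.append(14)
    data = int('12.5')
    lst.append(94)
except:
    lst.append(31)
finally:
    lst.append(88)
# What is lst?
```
[14, 31, 88]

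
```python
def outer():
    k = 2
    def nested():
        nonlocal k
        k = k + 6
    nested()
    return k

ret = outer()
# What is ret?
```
8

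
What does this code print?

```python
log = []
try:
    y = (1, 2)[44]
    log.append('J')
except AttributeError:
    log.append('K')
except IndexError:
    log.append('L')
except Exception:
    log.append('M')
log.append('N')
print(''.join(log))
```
LN

IndexError matches before generic Exception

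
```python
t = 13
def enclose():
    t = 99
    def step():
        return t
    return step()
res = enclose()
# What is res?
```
99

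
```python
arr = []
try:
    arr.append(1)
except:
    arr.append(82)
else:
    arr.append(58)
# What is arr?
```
[1, 58]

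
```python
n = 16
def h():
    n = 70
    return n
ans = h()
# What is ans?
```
70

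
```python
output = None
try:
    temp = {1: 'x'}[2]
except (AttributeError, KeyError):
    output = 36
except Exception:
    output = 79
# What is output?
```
36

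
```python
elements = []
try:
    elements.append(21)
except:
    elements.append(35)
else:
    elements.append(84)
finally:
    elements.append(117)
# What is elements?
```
[21, 84, 117]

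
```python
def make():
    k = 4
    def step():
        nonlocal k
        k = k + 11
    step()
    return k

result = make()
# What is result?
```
15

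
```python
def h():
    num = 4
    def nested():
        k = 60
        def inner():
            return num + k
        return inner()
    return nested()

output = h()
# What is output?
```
64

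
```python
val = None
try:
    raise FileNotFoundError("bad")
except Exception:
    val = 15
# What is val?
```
15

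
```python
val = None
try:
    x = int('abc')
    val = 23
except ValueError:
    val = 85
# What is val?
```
85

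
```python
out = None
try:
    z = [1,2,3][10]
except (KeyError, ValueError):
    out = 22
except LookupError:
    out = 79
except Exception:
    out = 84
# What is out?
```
79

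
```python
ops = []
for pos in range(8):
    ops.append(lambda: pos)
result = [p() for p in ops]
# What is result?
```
[7, 7, 7, 7, 7, 7, 7, 7]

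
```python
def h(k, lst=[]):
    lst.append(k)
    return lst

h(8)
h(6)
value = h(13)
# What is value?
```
[8, 6, 13]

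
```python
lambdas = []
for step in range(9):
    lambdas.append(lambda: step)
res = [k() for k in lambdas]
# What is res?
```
[8, 8, 8, 8, 8, 8, 8, 8, 8]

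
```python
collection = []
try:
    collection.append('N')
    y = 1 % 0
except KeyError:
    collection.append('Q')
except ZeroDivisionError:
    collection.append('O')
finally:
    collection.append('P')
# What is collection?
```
['N', 'O', 'P']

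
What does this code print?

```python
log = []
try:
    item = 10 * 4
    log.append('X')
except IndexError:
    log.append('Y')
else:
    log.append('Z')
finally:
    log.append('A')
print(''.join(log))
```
XZA

else runs before finally when no exception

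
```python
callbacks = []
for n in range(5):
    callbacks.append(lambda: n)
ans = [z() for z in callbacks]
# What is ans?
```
[4, 4, 4, 4, 4]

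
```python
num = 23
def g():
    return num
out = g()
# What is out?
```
23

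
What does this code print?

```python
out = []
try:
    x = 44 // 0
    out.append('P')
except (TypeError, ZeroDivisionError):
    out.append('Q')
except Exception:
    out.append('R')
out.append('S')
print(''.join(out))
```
QS

ZeroDivisionError matches tuple containing it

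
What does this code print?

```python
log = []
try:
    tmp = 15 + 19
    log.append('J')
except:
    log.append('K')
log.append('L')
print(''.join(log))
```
JL

No exception, try block completes normally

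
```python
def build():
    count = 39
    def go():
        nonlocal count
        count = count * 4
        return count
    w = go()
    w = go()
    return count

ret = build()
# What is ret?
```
624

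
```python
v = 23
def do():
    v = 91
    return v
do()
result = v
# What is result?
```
23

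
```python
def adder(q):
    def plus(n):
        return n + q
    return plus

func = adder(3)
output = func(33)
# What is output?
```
36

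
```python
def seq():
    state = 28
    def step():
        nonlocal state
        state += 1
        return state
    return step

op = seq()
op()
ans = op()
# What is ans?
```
30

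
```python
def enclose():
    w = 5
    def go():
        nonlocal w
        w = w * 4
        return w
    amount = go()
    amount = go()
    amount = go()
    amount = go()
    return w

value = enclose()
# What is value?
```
1280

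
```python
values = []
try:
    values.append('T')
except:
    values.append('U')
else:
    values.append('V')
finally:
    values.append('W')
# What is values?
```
['T', 'V', 'W']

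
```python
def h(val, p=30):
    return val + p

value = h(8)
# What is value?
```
38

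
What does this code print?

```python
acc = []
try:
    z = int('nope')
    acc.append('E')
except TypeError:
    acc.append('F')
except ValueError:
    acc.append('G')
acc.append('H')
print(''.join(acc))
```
GH

ValueError is caught by its specific handler, not TypeError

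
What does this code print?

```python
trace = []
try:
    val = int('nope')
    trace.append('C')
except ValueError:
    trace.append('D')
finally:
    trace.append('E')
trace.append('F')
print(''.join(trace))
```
DEF

finally always runs, even after exception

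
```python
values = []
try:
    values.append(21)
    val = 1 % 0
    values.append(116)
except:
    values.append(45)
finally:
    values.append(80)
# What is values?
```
[21, 45, 80]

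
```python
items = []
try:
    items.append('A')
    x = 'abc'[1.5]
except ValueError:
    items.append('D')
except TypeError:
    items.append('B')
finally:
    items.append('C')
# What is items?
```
['A', 'B', 'C']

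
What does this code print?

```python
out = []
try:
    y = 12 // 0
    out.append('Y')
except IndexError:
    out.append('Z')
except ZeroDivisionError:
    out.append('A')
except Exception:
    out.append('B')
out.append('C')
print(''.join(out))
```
AC

ZeroDivisionError matches before generic Exception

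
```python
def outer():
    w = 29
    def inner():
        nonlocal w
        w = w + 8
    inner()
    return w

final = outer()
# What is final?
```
37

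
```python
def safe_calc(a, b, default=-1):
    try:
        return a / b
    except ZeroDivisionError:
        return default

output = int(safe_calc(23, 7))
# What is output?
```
3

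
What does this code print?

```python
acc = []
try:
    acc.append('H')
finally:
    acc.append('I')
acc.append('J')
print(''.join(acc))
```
HIJ

try/finally without except, no exception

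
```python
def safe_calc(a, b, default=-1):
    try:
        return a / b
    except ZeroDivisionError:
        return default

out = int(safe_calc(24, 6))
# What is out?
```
4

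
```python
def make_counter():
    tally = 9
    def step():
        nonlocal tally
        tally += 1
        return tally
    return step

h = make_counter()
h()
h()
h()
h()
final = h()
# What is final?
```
14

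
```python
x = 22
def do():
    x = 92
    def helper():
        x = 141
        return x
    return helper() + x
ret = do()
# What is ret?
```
233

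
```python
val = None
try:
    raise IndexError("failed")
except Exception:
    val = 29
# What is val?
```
29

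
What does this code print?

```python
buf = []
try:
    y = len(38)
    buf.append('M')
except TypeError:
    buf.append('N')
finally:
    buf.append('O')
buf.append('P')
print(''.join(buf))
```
NOP

finally always runs, even after exception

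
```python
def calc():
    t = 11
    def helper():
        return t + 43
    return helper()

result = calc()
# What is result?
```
54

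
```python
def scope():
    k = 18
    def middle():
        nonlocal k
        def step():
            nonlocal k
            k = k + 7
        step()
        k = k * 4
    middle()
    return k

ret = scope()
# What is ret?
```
100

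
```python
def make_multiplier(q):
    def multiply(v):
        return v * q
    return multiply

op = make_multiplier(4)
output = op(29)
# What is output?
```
116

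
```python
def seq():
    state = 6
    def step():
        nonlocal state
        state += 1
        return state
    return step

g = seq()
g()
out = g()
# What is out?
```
8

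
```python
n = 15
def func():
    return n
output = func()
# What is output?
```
15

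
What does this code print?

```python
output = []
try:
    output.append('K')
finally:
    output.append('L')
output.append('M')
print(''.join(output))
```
KLM

try/finally without except, no exception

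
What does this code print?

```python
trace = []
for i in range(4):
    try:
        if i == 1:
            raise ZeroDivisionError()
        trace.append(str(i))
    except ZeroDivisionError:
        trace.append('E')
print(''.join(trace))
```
0E23

Exception on i=1 caught, loop continues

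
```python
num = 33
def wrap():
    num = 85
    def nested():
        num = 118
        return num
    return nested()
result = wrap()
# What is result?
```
118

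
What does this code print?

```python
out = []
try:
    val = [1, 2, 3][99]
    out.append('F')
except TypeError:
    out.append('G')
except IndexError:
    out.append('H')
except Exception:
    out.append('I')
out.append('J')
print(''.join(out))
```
HJ

IndexError matches before generic Exception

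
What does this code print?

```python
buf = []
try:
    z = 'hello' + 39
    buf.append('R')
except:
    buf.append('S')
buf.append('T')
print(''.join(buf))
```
ST

Exception raised in try, caught by bare except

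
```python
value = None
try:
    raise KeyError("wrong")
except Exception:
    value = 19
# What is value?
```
19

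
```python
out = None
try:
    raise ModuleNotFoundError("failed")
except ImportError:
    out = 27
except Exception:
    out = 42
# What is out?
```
27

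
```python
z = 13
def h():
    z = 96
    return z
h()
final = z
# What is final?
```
13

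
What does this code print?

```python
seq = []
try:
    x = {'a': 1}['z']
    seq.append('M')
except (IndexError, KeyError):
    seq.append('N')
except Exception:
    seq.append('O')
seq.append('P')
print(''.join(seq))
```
NP

KeyError matches tuple containing it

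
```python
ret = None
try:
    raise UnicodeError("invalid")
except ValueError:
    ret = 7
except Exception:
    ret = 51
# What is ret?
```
7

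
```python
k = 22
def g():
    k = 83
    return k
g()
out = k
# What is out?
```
22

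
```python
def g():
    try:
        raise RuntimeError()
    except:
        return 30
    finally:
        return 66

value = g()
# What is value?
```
66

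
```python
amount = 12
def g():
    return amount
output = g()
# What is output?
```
12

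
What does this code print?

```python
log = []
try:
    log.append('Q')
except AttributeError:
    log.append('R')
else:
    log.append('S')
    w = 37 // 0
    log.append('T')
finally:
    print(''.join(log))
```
QS

Try succeeds, else appends 'S', ZeroDivisionError in else is uncaught, finally prints before exception propagates ('T' never appended)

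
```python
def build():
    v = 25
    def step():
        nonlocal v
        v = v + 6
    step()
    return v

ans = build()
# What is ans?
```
31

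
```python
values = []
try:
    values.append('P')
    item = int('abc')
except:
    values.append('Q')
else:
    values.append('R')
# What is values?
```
['P', 'Q']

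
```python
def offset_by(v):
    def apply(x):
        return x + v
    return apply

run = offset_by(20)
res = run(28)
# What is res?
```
48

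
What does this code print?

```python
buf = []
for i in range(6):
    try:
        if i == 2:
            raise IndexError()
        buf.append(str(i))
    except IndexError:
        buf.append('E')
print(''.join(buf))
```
01E345

Exception on i=2 caught, loop continues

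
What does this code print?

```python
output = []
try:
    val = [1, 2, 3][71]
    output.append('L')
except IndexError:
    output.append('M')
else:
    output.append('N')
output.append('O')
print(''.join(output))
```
MO

else block skipped when exception is caught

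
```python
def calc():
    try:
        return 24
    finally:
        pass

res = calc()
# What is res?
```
24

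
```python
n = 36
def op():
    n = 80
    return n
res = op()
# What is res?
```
80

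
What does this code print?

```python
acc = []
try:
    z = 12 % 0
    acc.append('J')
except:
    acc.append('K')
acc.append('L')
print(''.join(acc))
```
KL

Exception raised in try, caught by bare except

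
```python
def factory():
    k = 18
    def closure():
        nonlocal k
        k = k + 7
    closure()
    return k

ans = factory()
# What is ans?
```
25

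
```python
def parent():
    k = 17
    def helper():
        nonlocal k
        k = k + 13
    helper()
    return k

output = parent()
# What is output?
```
30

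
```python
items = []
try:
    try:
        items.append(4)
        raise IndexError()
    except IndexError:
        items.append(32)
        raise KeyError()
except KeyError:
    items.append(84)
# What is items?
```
[4, 32, 84]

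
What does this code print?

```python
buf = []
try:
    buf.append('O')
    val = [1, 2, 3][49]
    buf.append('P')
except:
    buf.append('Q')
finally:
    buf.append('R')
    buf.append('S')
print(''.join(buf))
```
OQRS

Code before exception runs, then except, then all of finally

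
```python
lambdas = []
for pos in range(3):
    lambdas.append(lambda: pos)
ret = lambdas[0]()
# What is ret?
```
2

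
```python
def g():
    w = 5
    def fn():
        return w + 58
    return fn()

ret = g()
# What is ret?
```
63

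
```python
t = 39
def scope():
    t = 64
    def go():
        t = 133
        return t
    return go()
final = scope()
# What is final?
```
133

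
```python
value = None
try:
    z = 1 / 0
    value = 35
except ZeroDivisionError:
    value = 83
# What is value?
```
83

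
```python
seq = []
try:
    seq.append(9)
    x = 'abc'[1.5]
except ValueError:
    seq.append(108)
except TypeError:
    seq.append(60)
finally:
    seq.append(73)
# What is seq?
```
[9, 60, 73]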